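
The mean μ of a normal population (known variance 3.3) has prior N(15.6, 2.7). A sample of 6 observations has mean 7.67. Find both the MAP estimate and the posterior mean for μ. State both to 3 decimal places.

Posterior for μ is Normal. Precision-weighted mean: (1/2.7·15.6 + 6/3.3·7.67) / (1/2.7 + 6/3.3) = 9.012.
A Normal posterior is symmetric, so mode = mean.

MAP = 9.012; posterior mean = 9.012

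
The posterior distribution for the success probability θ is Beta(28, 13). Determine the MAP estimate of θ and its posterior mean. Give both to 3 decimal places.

Mode = (28−1)/(28+13−2) = 27/39 = 0.692.
Mean = 28/(28+13) = 28/41 = 0.683.

MAP estimate = 0.692, posterior mean = 0.683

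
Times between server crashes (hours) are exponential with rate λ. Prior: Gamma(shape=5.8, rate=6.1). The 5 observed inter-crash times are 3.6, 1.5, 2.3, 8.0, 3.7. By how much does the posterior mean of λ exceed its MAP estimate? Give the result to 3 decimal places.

Σ times = 19.1. Posterior: Gamma(shape = 5.8+5 = 10.8, rate = 6.1+19.1 = 25.2).
Mode = (α−1)/β = 9.8/25.2 = 0.389.
Mean = α/β = 10.8/25.2 = 0.429.
Difference = 0.429 − 0.389 = 0.040.

0.040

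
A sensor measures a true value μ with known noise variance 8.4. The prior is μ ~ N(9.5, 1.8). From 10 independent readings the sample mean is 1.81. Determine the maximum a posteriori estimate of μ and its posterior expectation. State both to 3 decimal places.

MAP: 4.257. Posterior mean: 4.257.

Posterior for μ is Normal. Precision-weighted mean: (1/1.8·9.5 + 10/8.4·1.81) / (1/1.8 + 10/8.4) = 4.257.
A Normal posterior is symmetric, so mode = mean.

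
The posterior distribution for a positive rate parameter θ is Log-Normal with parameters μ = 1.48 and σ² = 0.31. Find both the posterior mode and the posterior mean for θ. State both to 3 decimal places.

MAP = 3.222; posterior mean = 5.129

Mode = exp(μ − σ²) = exp(1.17) = 3.222.
Mean = exp(μ + σ²/2) = exp(1.635) = 5.129.
Mean > mode: the posterior has a right tail.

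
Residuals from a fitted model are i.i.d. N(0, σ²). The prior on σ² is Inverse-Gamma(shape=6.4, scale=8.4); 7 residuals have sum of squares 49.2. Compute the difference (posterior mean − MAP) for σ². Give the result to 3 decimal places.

0.680

Posterior: Inverse-Gamma(shape = 6.4+7/2 = 9.9, scale = 8.4+49.2/2 = 33.0).
Mode = β/(α+1) = 33.0/10.9 = 3.028.
Mean = β/(α−1) = 33.0/8.9 = 3.708.
Difference = 3.708 − 3.028 = 0.680.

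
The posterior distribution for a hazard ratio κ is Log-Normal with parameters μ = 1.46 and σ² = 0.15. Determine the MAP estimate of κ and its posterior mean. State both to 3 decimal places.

κ_MAP = 3.706, E[κ|data] = 4.641

Mode = exp(μ − σ²) = exp(1.31) = 3.706.
Mean = exp(μ + σ²/2) = exp(1.535) = 4.641.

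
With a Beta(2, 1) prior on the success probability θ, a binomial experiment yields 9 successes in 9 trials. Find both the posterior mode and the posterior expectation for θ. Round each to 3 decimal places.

MAP = 1.000; posterior mean = 0.917

Posterior: Beta(2+9, 1+0) = Beta(11, 1).
Since β = 1 ≤ 1 and α > 1, the Beta density is monotone increasing on [0,1]; the mode is at 1.
Mean = 11/(11+1) = 0.917.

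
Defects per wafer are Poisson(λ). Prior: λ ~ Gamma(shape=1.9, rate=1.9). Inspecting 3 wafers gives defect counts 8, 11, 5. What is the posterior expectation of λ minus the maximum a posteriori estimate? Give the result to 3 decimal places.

0.204

Σ counts = 24. Posterior: Gamma(shape = 1.9+24 = 25.9, rate = 1.9+3 = 4.9).
Mode = (α−1)/β = 24.9/4.9 = 5.082.
Mean = α/β = 25.9/4.9 = 5.286.
Difference = 5.286 − 5.082 = 0.204.
The posterior is right-skewed, so the mean exceeds the mode.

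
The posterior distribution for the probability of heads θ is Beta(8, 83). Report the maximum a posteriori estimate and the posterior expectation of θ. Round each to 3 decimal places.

θ_MAP = 0.079, E[θ|data] = 0.088

Mode = (8−1)/(8+83−2) = 7/89 = 0.079.
Mean = 8/(8+83) = 8/91 = 0.088.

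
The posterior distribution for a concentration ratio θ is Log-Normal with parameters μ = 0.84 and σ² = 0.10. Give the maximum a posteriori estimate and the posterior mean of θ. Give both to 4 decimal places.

Mode = exp(μ − σ²) = exp(0.74) = 2.0959.
Mean = exp(μ + σ²/2) = exp(0.890) = 2.4351.

maximum a posteriori estimate = 2.0959, posterior mean = 2.4351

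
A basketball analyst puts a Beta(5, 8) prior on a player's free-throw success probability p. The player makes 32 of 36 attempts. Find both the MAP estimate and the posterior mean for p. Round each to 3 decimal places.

Posterior: Beta(5+32, 8+4) = Beta(37, 12).
Mode = (37−1)/(37+12−2) = 36/47 = 0.766.
Mean = 37/(37+12) = 37/49 = 0.755.
Mode > mean: the posterior has a left tail.

MAP = 0.766; posterior mean = 0.755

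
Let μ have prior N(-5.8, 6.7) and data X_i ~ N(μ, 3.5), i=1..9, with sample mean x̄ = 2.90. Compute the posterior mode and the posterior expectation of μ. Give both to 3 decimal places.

posterior mode = 2.423, posterior expectation = 2.423

Posterior for μ is Normal. Precision-weighted mean: (1/6.7·-5.8 + 9/3.5·2.90) / (1/6.7 + 9/3.5) = 2.423.
A Normal posterior is symmetric, so mode = mean.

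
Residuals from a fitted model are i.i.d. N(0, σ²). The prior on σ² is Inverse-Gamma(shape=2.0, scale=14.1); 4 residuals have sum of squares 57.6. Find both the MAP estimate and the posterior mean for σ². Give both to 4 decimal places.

Posterior: Inverse-Gamma(shape = 2.0+4/2 = 4.0, scale = 14.1+57.6/2 = 42.9).
Mode = β/(α+1) = 42.9/5.0 = 8.5800.
Mean = β/(α−1) = 42.9/3.0 = 14.3000.

MAP estimate = 8.5800, posterior mean = 14.3000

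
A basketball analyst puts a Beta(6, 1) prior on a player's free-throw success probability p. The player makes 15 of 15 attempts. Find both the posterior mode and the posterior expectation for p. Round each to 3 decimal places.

Posterior: Beta(6+15, 1+0) = Beta(21, 1).
Since β = 1 ≤ 1 and α > 1, the Beta density is monotone increasing on [0,1]; the mode is at 1.
Mean = 21/(21+1) = 0.955.
The mean is pulled below the mode by the posterior's left skew.

p_MAP = 1.000, E[p|data] = 0.955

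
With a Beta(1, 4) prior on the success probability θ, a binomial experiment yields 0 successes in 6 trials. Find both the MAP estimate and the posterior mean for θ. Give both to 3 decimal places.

MAP: 0.000. Posterior mean: 0.091.

Posterior: Beta(1+0, 4+6) = Beta(1, 10).
Since α = 1 ≤ 1 and β > 1, the Beta density is monotone decreasing on [0,1]; the mode is at 0.
Mean = 1/(1+10) = 0.091.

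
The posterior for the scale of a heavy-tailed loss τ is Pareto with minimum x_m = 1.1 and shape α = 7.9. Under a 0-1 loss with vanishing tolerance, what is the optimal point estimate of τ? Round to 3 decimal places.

The Pareto density is strictly decreasing on [x_m, ∞), so the mode is x_m = 1.100.
Mean = α·x_m/(α−1) = 7.9·1.1/6.9 = 1.259.
This is the posterior mode — the MAP estimate.

1.100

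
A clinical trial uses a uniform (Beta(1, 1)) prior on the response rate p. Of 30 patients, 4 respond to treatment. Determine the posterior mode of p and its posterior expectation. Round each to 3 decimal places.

MAP = 0.133, posterior mean = 0.156

Posterior: Beta(1+4, 1+26) = Beta(5, 27).
Mode = (5−1)/(5+27−2) = 4/30 = 0.133.
With a flat prior the MAP equals the MLE, 4/30.
Mean = 5/(5+27) = 5/32 = 0.156.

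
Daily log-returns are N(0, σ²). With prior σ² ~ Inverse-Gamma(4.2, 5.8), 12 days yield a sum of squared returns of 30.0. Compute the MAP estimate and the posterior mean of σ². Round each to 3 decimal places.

Posterior: Inverse-Gamma(shape = 4.2+12/2 = 10.2, scale = 5.8+30.0/2 = 20.8).
Mode = β/(α+1) = 20.8/11.2 = 1.857.
Mean = β/(α−1) = 20.8/9.2 = 2.261.

MAP estimate = 1.857, posterior mean = 2.261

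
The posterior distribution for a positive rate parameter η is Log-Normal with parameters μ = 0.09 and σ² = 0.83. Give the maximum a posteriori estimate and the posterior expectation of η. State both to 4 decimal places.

Mode = exp(μ − σ²) = exp(-0.74) = 0.4771.
Mean = exp(μ + σ²/2) = exp(0.505) = 1.6570.

MAP = 0.4771; posterior mean = 1.6570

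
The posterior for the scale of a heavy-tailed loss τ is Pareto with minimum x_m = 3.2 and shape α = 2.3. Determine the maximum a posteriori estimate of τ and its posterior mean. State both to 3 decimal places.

The Pareto density is strictly decreasing on [x_m, ∞), so the mode is x_m = 3.200.
Mean = α·x_m/(α−1) = 2.3·3.2/1.3 = 5.662.
The mean is pulled above the mode by the posterior's right skew.

τ_MAP = 3.200, E[τ|data] = 5.662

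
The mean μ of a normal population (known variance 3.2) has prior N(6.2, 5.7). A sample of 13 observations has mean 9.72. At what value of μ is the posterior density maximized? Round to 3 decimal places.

9.574

Posterior for μ is Normal. Precision-weighted mean: (1/5.7·6.2 + 13/3.2·9.72) / (1/5.7 + 13/3.2) = 9.574.
A Normal posterior is symmetric, so mode = mean.
This is the posterior mode — the MAP estimate.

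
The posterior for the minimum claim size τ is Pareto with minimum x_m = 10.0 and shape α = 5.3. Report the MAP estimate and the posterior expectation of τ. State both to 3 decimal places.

MAP = 10.000, posterior mean = 12.326

The Pareto density is strictly decreasing on [x_m, ∞), so the mode is x_m = 10.000.
Mean = α·x_m/(α−1) = 5.3·10.0/4.3 = 12.326.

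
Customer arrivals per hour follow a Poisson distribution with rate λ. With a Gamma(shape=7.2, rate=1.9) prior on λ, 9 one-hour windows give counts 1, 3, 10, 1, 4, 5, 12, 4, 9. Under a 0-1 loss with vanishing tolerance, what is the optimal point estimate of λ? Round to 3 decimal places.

Σ counts = 49. Posterior: Gamma(shape = 7.2+49 = 56.2, rate = 1.9+9 = 10.9).
Mode = (α−1)/β = 55.2/10.9 = 5.064.
Mean = α/β = 56.2/10.9 = 5.156.
This is the posterior mode — the MAP estimate.

5.064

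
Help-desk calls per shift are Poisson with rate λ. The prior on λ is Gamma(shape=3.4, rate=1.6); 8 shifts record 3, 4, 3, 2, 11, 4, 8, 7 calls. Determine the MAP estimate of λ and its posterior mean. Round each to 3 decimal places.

Σ counts = 42. Posterior: Gamma(shape = 3.4+42 = 45.4, rate = 1.6+8 = 9.6).
Mode = (α−1)/β = 44.4/9.6 = 4.625.
Mean = α/β = 45.4/9.6 = 4.729.

MAP estimate = 4.625, posterior mean = 4.729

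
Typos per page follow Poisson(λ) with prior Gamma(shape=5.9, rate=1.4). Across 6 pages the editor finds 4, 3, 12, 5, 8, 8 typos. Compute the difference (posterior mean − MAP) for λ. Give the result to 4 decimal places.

Σ counts = 40. Posterior: Gamma(shape = 5.9+40 = 45.9, rate = 1.4+6 = 7.4).
Mode = (α−1)/β = 44.9/7.4 = 6.0676.
Mean = α/β = 45.9/7.4 = 6.2027.
Difference = 6.2027 − 6.0676 = 0.1351.

0.1351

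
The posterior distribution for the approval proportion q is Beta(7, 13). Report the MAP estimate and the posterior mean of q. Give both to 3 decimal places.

Mode = (7−1)/(7+13−2) = 6/18 = 0.333.
Mean = 7/(7+13) = 7/20 = 0.350.

MAP: 0.333. Posterior mean: 0.350.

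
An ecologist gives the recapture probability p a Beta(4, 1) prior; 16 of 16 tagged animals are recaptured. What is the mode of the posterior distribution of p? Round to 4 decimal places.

1.0000

Posterior: Beta(4+16, 1+0) = Beta(20, 1).
Since β = 1 ≤ 1 and α > 1, the Beta density is monotone increasing on [0,1]; the mode is at 1.
Mean = 20/(20+1) = 0.9524.
This is the posterior mode — the MAP estimate.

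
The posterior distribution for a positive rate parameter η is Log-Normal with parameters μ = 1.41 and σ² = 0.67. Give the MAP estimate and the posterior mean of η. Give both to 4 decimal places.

Mode = exp(μ − σ²) = exp(0.74) = 2.0959.
Mean = exp(μ + σ²/2) = exp(1.745) = 5.7259.
Mean > mode: the posterior has a right tail.

MAP = 2.0959, posterior mean = 5.7259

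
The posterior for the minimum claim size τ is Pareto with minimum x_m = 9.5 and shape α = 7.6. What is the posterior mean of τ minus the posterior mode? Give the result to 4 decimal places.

1.4394

The Pareto density is strictly decreasing on [x_m, ∞), so the mode is x_m = 9.5000.
Mean = α·x_m/(α−1) = 7.6·9.5/6.6 = 10.9394.
Difference = 10.9394 − 9.5000 = 1.4394.
Right-skewed posterior ⇒ mode < mean.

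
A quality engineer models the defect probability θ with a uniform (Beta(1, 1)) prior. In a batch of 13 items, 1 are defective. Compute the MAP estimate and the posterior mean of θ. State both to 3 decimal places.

θ_MAP = 0.077, E[θ|data] = 0.133

Posterior: Beta(1+1, 1+12) = Beta(2, 13).
Mode = (2−1)/(2+13−2) = 1/13 = 0.077.
With a flat prior the MAP equals the MLE, 1/13.
Mean = 2/(2+13) = 2/15 = 0.133.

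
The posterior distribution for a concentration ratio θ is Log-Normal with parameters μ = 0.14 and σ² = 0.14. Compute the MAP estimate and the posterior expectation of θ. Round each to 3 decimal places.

Mode = exp(μ − σ²) = exp(0.00) = 1.000.
Mean = exp(μ + σ²/2) = exp(0.210) = 1.234.

θ_MAP = 1.000, E[θ|data] = 1.234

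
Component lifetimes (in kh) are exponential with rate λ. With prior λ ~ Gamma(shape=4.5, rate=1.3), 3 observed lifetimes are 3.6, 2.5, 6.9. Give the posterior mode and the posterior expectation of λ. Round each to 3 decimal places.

MAP = 0.455, posterior mean = 0.524

Σ times = 13.0. Posterior: Gamma(shape = 4.5+3 = 7.5, rate = 1.3+13.0 = 14.3).
Mode = (α−1)/β = 6.5/14.3 = 0.455.
Mean = α/β = 7.5/14.3 = 0.524.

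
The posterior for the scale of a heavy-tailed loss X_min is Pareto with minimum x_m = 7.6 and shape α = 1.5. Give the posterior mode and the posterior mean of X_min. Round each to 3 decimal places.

MAP = 7.600; posterior mean = 22.800

The Pareto density is strictly decreasing on [x_m, ∞), so the mode is x_m = 7.600.
Mean = α·x_m/(α−1) = 1.5·7.6/0.5 = 22.800.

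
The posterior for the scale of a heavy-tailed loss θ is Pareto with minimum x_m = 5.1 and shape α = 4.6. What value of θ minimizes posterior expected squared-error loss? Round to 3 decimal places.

The Pareto density is strictly decreasing on [x_m, ∞), so the mode is x_m = 5.100.
Mean = α·x_m/(α−1) = 4.6·5.1/3.6 = 6.517.
Squared-error loss ⇒ the optimal estimator is the posterior mean.

6.517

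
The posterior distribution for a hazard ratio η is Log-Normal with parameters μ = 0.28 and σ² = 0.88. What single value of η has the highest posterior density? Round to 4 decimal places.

0.5488

Mode = exp(μ − σ²) = exp(-0.60) = 0.5488.
Mean = exp(μ + σ²/2) = exp(0.720) = 2.0544.
This is the posterior mode — the MAP estimate.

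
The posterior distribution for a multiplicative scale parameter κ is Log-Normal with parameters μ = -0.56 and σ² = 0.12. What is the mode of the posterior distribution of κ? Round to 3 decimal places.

Mode = exp(μ − σ²) = exp(-0.68) = 0.507.
Mean = exp(μ + σ²/2) = exp(-0.500) = 0.607.
This is the posterior mode — the MAP estimate.

0.507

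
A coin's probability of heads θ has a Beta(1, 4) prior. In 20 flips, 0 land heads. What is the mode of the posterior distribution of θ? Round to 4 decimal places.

Posterior: Beta(1+0, 4+20) = Beta(1, 24).
Since α = 1 ≤ 1 and β > 1, the Beta density is monotone decreasing on [0,1]; the mode is at 0.
Mean = 1/(1+24) = 0.0400.
This is the posterior mode — the MAP estimate.

0.0000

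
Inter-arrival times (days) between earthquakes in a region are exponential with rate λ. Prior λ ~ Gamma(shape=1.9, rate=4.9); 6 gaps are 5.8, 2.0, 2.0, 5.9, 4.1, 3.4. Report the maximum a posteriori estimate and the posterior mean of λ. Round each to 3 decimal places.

MAP = 0.246; posterior mean = 0.281

Σ times = 23.2. Posterior: Gamma(shape = 1.9+6 = 7.9, rate = 4.9+23.2 = 28.1).
Mode = (α−1)/β = 6.9/28.1 = 0.246.
Mean = α/β = 7.9/28.1 = 0.281.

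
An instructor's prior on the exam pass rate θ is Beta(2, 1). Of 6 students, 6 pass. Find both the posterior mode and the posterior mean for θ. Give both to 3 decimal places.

Posterior: Beta(2+6, 1+0) = Beta(8, 1).
Since β = 1 ≤ 1 and α > 1, the Beta density is monotone increasing on [0,1]; the mode is at 1.
Mean = 8/(8+1) = 0.889.
The posterior is left-skewed, so the mode exceeds the mean.

MAP = 1.000, posterior mean = 0.889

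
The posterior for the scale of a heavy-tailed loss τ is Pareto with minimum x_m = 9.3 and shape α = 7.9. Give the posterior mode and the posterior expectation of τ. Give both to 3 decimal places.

The Pareto density is strictly decreasing on [x_m, ∞), so the mode is x_m = 9.300.
Mean = α·x_m/(α−1) = 7.9·9.3/6.9 = 10.648.
The mean is pulled above the mode by the posterior's right skew.

MAP: 9.300. Posterior mean: 10.648.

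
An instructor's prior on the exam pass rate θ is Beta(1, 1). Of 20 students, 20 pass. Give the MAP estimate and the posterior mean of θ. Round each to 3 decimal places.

Posterior: Beta(1+20, 1+0) = Beta(21, 1).
Since β = 1 ≤ 1 and α > 1, the Beta density is monotone increasing on [0,1]; the mode is at 1.
Mean = 21/(21+1) = 0.955.
The posterior is left-skewed, so the mode exceeds the mean.

θ_MAP = 1.000, E[θ|data] = 0.955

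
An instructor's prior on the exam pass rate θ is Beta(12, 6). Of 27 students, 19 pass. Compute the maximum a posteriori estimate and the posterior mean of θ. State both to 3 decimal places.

MAP: 0.698. Posterior mean: 0.689.

Posterior: Beta(12+19, 6+8) = Beta(31, 14).
Mode = (31−1)/(31+14−2) = 30/43 = 0.698.
Mean = 31/(31+14) = 31/45 = 0.689.
Mode > mean: the posterior has a left tail.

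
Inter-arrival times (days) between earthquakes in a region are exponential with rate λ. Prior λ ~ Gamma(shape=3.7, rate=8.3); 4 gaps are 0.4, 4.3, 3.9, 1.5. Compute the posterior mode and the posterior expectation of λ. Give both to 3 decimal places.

posterior mode = 0.364, posterior expectation = 0.418

Σ times = 10.1. Posterior: Gamma(shape = 3.7+4 = 7.7, rate = 8.3+10.1 = 18.4).
Mode = (α−1)/β = 6.7/18.4 = 0.364.
Mean = α/β = 7.7/18.4 = 0.418.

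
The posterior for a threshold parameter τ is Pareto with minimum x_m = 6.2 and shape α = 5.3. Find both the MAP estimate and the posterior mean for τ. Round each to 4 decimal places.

MAP estimate = 6.2000, posterior mean = 7.6419

The Pareto density is strictly decreasing on [x_m, ∞), so the mode is x_m = 6.2000.
Mean = α·x_m/(α−1) = 5.3·6.2/4.3 = 7.6419.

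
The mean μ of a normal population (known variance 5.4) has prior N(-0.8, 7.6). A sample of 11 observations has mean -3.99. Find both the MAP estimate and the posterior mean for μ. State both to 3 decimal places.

MAP estimate = -3.796, posterior mean = -3.796

Posterior for μ is Normal. Precision-weighted mean: (1/7.6·-0.8 + 11/5.4·-3.99) / (1/7.6 + 11/5.4) = -3.796.
A Normal posterior is symmetric, so mode = mean.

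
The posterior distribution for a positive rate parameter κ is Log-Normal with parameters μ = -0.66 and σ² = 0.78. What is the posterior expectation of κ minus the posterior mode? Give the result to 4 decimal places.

Mode = exp(μ − σ²) = exp(-1.44) = 0.2369.
Mean = exp(μ + σ²/2) = exp(-0.270) = 0.7634.
Difference = 0.7634 − 0.2369 = 0.5265.
Mean > mode: the posterior has a right tail.

0.5265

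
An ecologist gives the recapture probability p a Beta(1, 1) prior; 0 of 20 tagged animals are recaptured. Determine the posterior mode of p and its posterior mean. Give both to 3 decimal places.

Posterior: Beta(1+0, 1+20) = Beta(1, 21).
Since α = 1 ≤ 1 and β > 1, the Beta density is monotone decreasing on [0,1]; the mode is at 0.
Mean = 1/(1+21) = 0.045.

posterior mode = 0.000, posterior mean = 0.045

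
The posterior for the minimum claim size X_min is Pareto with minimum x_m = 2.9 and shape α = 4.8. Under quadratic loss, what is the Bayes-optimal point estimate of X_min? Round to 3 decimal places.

3.663

The Pareto density is strictly decreasing on [x_m, ∞), so the mode is x_m = 2.900.
Mean = α·x_m/(α−1) = 4.8·2.9/3.8 = 3.663.
Quadratic loss ⇒ the optimal estimator is the posterior mean.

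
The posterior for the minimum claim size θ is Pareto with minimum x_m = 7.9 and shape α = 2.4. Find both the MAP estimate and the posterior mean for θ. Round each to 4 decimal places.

The Pareto density is strictly decreasing on [x_m, ∞), so the mode is x_m = 7.9000.
Mean = α·x_m/(α−1) = 2.4·7.9/1.4 = 13.5429.

MAP: 7.9000. Posterior mean: 13.5429.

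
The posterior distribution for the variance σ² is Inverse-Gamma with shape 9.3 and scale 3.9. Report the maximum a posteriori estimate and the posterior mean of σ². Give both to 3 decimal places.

σ²_MAP = 0.379, E[σ²|data] = 0.470

Mode = β/(α+1) = 3.9/10.3 = 0.379.
Mean = β/(α−1) = 3.9/8.3 = 0.470.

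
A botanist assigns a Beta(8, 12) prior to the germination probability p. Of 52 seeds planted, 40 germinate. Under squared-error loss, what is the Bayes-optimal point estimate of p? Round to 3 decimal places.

Posterior: Beta(8+40, 12+12) = Beta(48, 24).
Mode = (48−1)/(48+24−2) = 47/70 = 0.671.
Mean = 48/(48+24) = 48/72 = 0.667.
Squared-error loss ⇒ the optimal estimator is the posterior mean.

0.667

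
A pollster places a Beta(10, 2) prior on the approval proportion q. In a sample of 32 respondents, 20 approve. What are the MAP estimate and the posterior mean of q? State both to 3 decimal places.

Posterior: Beta(10+20, 2+12) = Beta(30, 14).
Mode = (30−1)/(30+14−2) = 29/42 = 0.690.
Mean = 30/(30+14) = 30/44 = 0.682.

q_MAP = 0.690, E[q|data] = 0.682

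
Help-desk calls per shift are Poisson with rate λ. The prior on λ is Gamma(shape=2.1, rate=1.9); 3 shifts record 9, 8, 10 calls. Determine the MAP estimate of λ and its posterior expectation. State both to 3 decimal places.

MAP = 5.735, posterior mean = 5.939

Σ counts = 27. Posterior: Gamma(shape = 2.1+27 = 29.1, rate = 1.9+3 = 4.9).
Mode = (α−1)/β = 28.1/4.9 = 5.735.
Mean = α/β = 29.1/4.9 = 5.939.
The posterior is right-skewed, so the mean exceeds the mode.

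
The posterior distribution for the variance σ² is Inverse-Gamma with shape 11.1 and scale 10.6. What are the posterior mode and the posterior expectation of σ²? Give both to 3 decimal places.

posterior mode = 0.876, posterior expectation = 1.050

Mode = β/(α+1) = 10.6/12.1 = 0.876.
Mean = β/(α−1) = 10.6/10.1 = 1.050.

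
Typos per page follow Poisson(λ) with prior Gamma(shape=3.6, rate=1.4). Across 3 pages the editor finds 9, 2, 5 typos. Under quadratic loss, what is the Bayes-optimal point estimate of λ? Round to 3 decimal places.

Σ counts = 16. Posterior: Gamma(shape = 3.6+16 = 19.6, rate = 1.4+3 = 4.4).
Mode = (α−1)/β = 18.6/4.4 = 4.227.
Mean = α/β = 19.6/4.4 = 4.455.
Quadratic loss ⇒ the optimal estimator is the posterior mean.

4.455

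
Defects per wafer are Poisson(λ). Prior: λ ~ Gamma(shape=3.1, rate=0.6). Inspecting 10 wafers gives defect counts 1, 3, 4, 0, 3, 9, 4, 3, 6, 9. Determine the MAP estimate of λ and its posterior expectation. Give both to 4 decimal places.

λ_MAP = 4.1604, E[λ|data] = 4.2547

Σ counts = 42. Posterior: Gamma(shape = 3.1+42 = 45.1, rate = 0.6+10 = 10.6).
Mode = (α−1)/β = 44.1/10.6 = 4.1604.
Mean = α/β = 45.1/10.6 = 4.2547.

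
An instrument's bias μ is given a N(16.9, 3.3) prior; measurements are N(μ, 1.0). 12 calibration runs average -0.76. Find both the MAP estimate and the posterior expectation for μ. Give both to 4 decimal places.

Posterior for μ is Normal. Precision-weighted mean: (1/3.3·16.9 + 12/1.0·-0.76) / (1/3.3 + 12/1.0) = -0.3250.
A Normal posterior is symmetric, so mode = mean.

MAP = -0.3250, posterior mean = -0.3250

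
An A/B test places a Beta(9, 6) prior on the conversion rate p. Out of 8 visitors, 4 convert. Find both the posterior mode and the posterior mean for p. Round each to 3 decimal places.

posterior mode = 0.571, posterior mean = 0.565

Posterior: Beta(9+4, 6+4) = Beta(13, 10).
Mode = (13−1)/(13+10−2) = 12/21 = 0.571.
Mean = 13/(13+10) = 13/23 = 0.565.
The mean is pulled below the mode by the posterior's left skew.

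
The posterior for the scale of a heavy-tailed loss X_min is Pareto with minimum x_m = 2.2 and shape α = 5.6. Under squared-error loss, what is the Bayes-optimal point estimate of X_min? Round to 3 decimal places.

The Pareto density is strictly decreasing on [x_m, ∞), so the mode is x_m = 2.200.
Mean = α·x_m/(α−1) = 5.6·2.2/4.6 = 2.678.
Squared-error loss ⇒ the optimal estimator is the posterior mean.

2.678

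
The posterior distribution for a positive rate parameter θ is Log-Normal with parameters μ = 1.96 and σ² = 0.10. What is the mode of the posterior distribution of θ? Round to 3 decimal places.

Mode = exp(μ − σ²) = exp(1.86) = 6.424.
Mean = exp(μ + σ²/2) = exp(2.010) = 7.463.
This is the posterior mode — the MAP estimate.

6.424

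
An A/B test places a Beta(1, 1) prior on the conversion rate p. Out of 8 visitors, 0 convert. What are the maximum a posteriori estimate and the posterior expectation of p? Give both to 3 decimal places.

maximum a posteriori estimate = 0.000, posterior expectation = 0.100

Posterior: Beta(1+0, 1+8) = Beta(1, 9).
Since α = 1 ≤ 1 and β > 1, the Beta density is monotone decreasing on [0,1]; the mode is at 0.
Mean = 1/(1+9) = 0.100.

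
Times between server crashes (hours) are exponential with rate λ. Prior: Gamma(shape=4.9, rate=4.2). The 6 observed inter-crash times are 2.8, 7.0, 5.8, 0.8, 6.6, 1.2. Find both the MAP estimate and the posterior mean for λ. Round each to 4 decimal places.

Σ times = 24.2. Posterior: Gamma(shape = 4.9+6 = 10.9, rate = 4.2+24.2 = 28.4).
Mode = (α−1)/β = 9.9/28.4 = 0.3486.
Mean = α/β = 10.9/28.4 = 0.3838.
The posterior is right-skewed, so the mean exceeds the mode.

MAP = 0.3486; posterior mean = 0.3838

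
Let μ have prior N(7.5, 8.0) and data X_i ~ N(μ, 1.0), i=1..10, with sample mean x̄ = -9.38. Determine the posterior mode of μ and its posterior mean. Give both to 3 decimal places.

Posterior for μ is Normal. Precision-weighted mean: (1/8.0·7.5 + 10/1.0·-9.38) / (1/8.0 + 10/1.0) = -9.172.
A Normal posterior is symmetric, so mode = mean.

MAP = -9.172; posterior mean = -9.172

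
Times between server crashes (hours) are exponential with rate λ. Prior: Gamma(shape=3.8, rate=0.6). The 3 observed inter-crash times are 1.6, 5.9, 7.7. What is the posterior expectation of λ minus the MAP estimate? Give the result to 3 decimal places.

0.063

Σ times = 15.2. Posterior: Gamma(shape = 3.8+3 = 6.8, rate = 0.6+15.2 = 15.8).
Mode = (α−1)/β = 5.8/15.8 = 0.367.
Mean = α/β = 6.8/15.8 = 0.430.
Difference = 0.430 − 0.367 = 0.063.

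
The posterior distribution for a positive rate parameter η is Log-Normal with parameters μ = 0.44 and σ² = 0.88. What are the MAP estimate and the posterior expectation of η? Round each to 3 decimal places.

Mode = exp(μ − σ²) = exp(-0.44) = 0.644.
Mean = exp(μ + σ²/2) = exp(0.880) = 2.411.
Right-skewed posterior ⇒ mode < mean.

MAP: 0.644. Posterior mean: 2.411.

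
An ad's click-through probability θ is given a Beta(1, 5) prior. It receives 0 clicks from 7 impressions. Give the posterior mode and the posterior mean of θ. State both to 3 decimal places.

Posterior: Beta(1+0, 5+7) = Beta(1, 12).
Since α = 1 ≤ 1 and β > 1, the Beta density is monotone decreasing on [0,1]; the mode is at 0.
Mean = 1/(1+12) = 0.077.
The posterior is right-skewed, so the mean exceeds the mode.

MAP = 0.000, posterior mean = 0.077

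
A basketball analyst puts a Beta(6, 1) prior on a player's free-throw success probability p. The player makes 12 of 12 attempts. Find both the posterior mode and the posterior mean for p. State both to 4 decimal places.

Posterior: Beta(6+12, 1+0) = Beta(18, 1).
Since β = 1 ≤ 1 and α > 1, the Beta density is monotone increasing on [0,1]; the mode is at 1.
Mean = 18/(18+1) = 0.9474.
Mode > mean: the posterior has a left tail.

p_MAP = 1.0000, E[p|data] = 0.9474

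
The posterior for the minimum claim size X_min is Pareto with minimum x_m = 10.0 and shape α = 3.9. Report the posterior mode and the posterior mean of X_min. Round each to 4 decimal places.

MAP = 10.0000; posterior mean = 13.4483

The Pareto density is strictly decreasing on [x_m, ∞), so the mode is x_m = 10.0000.
Mean = α·x_m/(α−1) = 3.9·10.0/2.9 = 13.4483.
The mean is pulled above the mode by the posterior's right skew.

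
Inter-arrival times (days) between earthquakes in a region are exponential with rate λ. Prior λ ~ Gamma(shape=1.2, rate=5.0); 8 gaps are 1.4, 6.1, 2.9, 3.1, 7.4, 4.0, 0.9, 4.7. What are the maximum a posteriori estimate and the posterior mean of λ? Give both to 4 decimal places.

Σ times = 30.5. Posterior: Gamma(shape = 1.2+8 = 9.2, rate = 5.0+30.5 = 35.5).
Mode = (α−1)/β = 8.2/35.5 = 0.2310.
Mean = α/β = 9.2/35.5 = 0.2592.
The mean is pulled above the mode by the posterior's right skew.

MAP = 0.2310, posterior mean = 0.2592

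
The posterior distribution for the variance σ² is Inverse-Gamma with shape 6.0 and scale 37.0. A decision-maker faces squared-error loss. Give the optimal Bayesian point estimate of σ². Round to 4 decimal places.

7.4000

Mode = β/(α+1) = 37.0/7.0 = 5.2857.
Mean = β/(α−1) = 37.0/5.0 = 7.4000.
Squared-error loss ⇒ the optimal estimator is the posterior mean.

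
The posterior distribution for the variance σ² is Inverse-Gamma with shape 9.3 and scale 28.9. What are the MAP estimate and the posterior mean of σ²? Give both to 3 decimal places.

MAP = 2.806, posterior mean = 3.482

Mode = β/(α+1) = 28.9/10.3 = 2.806.
Mean = β/(α−1) = 28.9/8.3 = 3.482.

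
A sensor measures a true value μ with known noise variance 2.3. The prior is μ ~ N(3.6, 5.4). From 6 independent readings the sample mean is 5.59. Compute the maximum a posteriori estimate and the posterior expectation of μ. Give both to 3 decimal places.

Posterior for μ is Normal. Precision-weighted mean: (1/5.4·3.6 + 6/2.3·5.59) / (1/5.4 + 6/2.3) = 5.458.
A Normal posterior is symmetric, so mode = mean.

maximum a posteriori estimate = 5.458, posterior expectation = 5.458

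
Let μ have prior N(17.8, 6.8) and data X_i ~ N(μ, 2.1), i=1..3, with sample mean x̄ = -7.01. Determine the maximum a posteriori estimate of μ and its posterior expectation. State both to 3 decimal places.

Posterior for μ is Normal. Precision-weighted mean: (1/6.8·17.8 + 3/2.1·-7.01) / (1/6.8 + 3/2.1) = -4.694.
A Normal posterior is symmetric, so mode = mean.

maximum a posteriori estimate = -4.694, posterior expectation = -4.694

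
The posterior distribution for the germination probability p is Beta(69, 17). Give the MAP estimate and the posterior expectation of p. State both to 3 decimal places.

MAP estimate = 0.810, posterior expectation = 0.802

Mode = (69−1)/(69+17−2) = 68/84 = 0.810.
Mean = 69/(69+17) = 69/86 = 0.802.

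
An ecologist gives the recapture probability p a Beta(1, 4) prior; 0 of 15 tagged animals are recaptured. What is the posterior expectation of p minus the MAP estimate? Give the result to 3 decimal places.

0.050

Posterior: Beta(1+0, 4+15) = Beta(1, 19).
Since α = 1 ≤ 1 and β > 1, the Beta density is monotone decreasing on [0,1]; the mode is at 0.
Mean = 1/(1+19) = 0.050.
Difference = 0.050 − 0.000 = 0.050.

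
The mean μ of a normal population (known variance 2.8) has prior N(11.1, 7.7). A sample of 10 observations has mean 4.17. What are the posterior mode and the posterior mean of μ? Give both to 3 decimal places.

MAP = 4.413; posterior mean = 4.413

Posterior for μ is Normal. Precision-weighted mean: (1/7.7·11.1 + 10/2.8·4.17) / (1/7.7 + 10/2.8) = 4.413.
A Normal posterior is symmetric, so mode = mean.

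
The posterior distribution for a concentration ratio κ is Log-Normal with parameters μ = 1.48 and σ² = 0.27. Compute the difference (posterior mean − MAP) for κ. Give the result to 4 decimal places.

Mode = exp(μ − σ²) = exp(1.21) = 3.3535.
Mean = exp(μ + σ²/2) = exp(1.615) = 5.0279.
Difference = 5.0279 − 3.3535 = 1.6744.

1.6744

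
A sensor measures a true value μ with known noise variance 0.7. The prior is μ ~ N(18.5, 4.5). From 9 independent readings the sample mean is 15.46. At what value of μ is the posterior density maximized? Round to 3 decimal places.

Posterior for μ is Normal. Precision-weighted mean: (1/4.5·18.5 + 9/0.7·15.46) / (1/4.5 + 9/0.7) = 15.512.
A Normal posterior is symmetric, so mode = mean.
This is the posterior mode — the MAP estimate.

15.512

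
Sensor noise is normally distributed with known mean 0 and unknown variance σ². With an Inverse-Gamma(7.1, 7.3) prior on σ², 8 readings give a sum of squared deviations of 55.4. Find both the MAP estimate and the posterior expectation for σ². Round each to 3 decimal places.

Posterior: Inverse-Gamma(shape = 7.1+8/2 = 11.1, scale = 7.3+55.4/2 = 35.0).
Mode = β/(α+1) = 35.0/12.1 = 2.893.
Mean = β/(α−1) = 35.0/10.1 = 3.465.
Right-skewed posterior ⇒ mode < mean.

MAP estimate = 2.893, posterior expectation = 3.465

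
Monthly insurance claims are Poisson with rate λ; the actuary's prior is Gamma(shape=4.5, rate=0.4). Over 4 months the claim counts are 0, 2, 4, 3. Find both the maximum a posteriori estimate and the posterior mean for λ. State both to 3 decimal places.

Σ counts = 9. Posterior: Gamma(shape = 4.5+9 = 13.5, rate = 0.4+4 = 4.4).
Mode = (α−1)/β = 12.5/4.4 = 2.841.
Mean = α/β = 13.5/4.4 = 3.068.
Mean > mode: the posterior has a right tail.

MAP: 2.841. Posterior mean: 3.068.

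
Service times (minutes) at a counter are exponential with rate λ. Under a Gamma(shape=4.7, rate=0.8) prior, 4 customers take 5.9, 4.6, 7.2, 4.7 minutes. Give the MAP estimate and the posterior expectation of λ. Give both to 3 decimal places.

Σ times = 22.4. Posterior: Gamma(shape = 4.7+4 = 8.7, rate = 0.8+22.4 = 23.2).
Mode = (α−1)/β = 7.7/23.2 = 0.332.
Mean = α/β = 8.7/23.2 = 0.375.
The posterior is right-skewed, so the mean exceeds the mode.

MAP estimate = 0.332, posterior expectation = 0.375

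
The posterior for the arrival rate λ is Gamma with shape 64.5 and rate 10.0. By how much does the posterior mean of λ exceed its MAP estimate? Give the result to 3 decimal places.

0.100

Mode = (α−1)/β = 63.5/10.0 = 6.350.
Mean = α/β = 64.5/10.0 = 6.450.
Difference = 6.450 − 6.350 = 0.100.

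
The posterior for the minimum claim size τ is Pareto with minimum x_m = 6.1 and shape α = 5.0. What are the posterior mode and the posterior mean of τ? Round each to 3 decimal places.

The Pareto density is strictly decreasing on [x_m, ∞), so the mode is x_m = 6.100.
Mean = α·x_m/(α−1) = 5.0·6.1/4.0 = 7.625.

MAP = 6.100, posterior mean = 7.625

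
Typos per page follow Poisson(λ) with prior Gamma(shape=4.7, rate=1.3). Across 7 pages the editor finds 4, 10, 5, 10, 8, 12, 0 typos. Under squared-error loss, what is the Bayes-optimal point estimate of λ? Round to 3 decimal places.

6.470

Σ counts = 49. Posterior: Gamma(shape = 4.7+49 = 53.7, rate = 1.3+7 = 8.3).
Mode = (α−1)/β = 52.7/8.3 = 6.349.
Mean = α/β = 53.7/8.3 = 6.470.
Squared-error loss ⇒ the optimal estimator is the posterior mean.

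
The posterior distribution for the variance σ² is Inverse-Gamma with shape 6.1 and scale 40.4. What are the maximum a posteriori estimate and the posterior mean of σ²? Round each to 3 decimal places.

Mode = β/(α+1) = 40.4/7.1 = 5.690.
Mean = β/(α−1) = 40.4/5.1 = 7.922.
Right-skewed posterior ⇒ mode < mean.

MAP = 5.690, posterior mean = 7.922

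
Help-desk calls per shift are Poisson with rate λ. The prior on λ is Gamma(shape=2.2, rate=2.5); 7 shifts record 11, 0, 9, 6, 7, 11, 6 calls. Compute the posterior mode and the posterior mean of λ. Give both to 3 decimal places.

posterior mode = 5.389, posterior mean = 5.495

Σ counts = 50. Posterior: Gamma(shape = 2.2+50 = 52.2, rate = 2.5+7 = 9.5).
Mode = (α−1)/β = 51.2/9.5 = 5.389.
Mean = α/β = 52.2/9.5 = 5.495.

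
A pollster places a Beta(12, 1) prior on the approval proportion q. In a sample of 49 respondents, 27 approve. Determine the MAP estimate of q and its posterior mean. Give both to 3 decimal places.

Posterior: Beta(12+27, 1+22) = Beta(39, 23).
Mode = (39−1)/(39+23−2) = 38/60 = 0.633.
Mean = 39/(39+23) = 39/62 = 0.629.

q_MAP = 0.633, E[q|data] = 0.629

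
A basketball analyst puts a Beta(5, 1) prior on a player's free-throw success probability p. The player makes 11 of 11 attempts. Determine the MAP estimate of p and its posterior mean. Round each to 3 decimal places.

Posterior: Beta(5+11, 1+0) = Beta(16, 1).
Since β = 1 ≤ 1 and α > 1, the Beta density is monotone increasing on [0,1]; the mode is at 1.
Mean = 16/(16+1) = 0.941.

MAP = 1.000; posterior mean = 0.941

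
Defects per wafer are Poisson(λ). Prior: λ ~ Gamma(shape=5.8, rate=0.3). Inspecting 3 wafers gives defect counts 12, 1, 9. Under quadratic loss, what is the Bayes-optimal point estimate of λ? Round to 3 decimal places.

Σ counts = 22. Posterior: Gamma(shape = 5.8+22 = 27.8, rate = 0.3+3 = 3.3).
Mode = (α−1)/β = 26.8/3.3 = 8.121.
Mean = α/β = 27.8/3.3 = 8.424.
Quadratic loss ⇒ the optimal estimator is the posterior mean.

8.424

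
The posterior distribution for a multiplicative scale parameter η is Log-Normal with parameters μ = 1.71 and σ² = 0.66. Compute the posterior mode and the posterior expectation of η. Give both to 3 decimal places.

Mode = exp(μ − σ²) = exp(1.05) = 2.858.
Mean = exp(μ + σ²/2) = exp(2.040) = 7.691.

posterior mode = 2.858, posterior expectation = 7.691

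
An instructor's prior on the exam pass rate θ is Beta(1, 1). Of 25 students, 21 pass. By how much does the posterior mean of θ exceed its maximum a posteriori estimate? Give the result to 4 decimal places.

Posterior: Beta(1+21, 1+4) = Beta(22, 5).
Mode = (22−1)/(22+5−2) = 21/25 = 0.8400.
With a flat prior the MAP equals the MLE, 21/25.
Mean = 22/(22+5) = 22/27 = 0.8148.
Difference = 0.8148 − 0.8400 = -0.0252.

-0.0252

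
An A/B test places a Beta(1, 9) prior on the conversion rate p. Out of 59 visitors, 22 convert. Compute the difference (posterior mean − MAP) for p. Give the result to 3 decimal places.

Posterior: Beta(1+22, 9+37) = Beta(23, 46).
Mode = (23−1)/(23+46−2) = 22/67 = 0.328.
Mean = 23/(23+46) = 23/69 = 0.333.
Difference = 0.333 − 0.328 = 0.005.
Right-skewed posterior ⇒ mode < mean.

0.005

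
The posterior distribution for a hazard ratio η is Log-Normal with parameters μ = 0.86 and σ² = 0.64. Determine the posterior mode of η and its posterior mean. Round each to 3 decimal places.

MAP = 1.246; posterior mean = 3.254

Mode = exp(μ − σ²) = exp(0.22) = 1.246.
Mean = exp(μ + σ²/2) = exp(1.180) = 3.254.
The mean is pulled above the mode by the posterior's right skew.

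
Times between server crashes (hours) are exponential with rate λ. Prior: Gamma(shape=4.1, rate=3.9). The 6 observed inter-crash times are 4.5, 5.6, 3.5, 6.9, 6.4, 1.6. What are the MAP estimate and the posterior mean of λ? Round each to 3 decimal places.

MAP = 0.281, posterior mean = 0.312

Σ times = 28.5. Posterior: Gamma(shape = 4.1+6 = 10.1, rate = 3.9+28.5 = 32.4).
Mode = (α−1)/β = 9.1/32.4 = 0.281.
Mean = α/β = 10.1/32.4 = 0.312.
Mean > mode: the posterior has a right tail.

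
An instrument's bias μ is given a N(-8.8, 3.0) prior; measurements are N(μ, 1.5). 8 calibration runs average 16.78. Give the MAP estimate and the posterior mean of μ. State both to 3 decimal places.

MAP = 15.275, posterior mean = 15.275

Posterior for μ is Normal. Precision-weighted mean: (1/3.0·-8.8 + 8/1.5·16.78) / (1/3.0 + 8/1.5) = 15.275.
A Normal posterior is symmetric, so mode = mean.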